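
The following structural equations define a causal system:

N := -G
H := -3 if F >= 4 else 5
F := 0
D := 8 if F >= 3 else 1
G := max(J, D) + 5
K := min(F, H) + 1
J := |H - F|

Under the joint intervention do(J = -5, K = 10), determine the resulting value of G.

6

Setting J = -5, K = 10 by intervention discards those variables' equations.
D = 8 if F >= 3 else 1  [with F=0]  = 1
G = max(J, D) + 5  [with J=-5, D=1]  = 6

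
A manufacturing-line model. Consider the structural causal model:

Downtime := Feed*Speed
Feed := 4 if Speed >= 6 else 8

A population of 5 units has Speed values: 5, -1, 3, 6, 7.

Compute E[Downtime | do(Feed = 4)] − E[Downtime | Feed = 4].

-10

do(Feed=4) breaks Feed's dependence on Speed. With Feed=4 fixed, Downtime across the units is 20, -4, 12, 24, 28, mean 16.
Observing Feed=4 restricts to units where Feed's equation naturally yields 4: Speed ∈ {6, 7}. In that subpopulation Downtime = 24, 28, mean 26.
Difference = 16 − 26 = -10.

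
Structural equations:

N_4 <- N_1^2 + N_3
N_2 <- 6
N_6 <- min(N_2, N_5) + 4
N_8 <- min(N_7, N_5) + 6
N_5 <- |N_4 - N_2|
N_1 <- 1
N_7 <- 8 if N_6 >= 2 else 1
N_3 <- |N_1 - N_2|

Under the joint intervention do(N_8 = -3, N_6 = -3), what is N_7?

Setting N_8 = -3, N_6 = -3 by intervention discards those variables' equations.
N_7 = 8 if N_6 >= 2 else 1  [with N_6=-3]  = 1

1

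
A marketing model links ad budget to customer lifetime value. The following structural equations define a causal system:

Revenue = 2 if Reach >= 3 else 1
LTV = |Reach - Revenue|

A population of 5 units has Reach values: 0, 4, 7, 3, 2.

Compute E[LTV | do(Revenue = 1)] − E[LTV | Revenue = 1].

1.6

Under do(Revenue=1), Revenue's equation is replaced by Revenue=1 for every unit. Per-unit LTV: 1, 3, 6, 2, 1. Mean = 2.6.
Observing Revenue=1 restricts to units where Revenue's equation naturally yields 1: Reach ∈ {0, 2}. In that subpopulation LTV = 1, 1, mean 1.
Difference = 2.6 − 1 = 1.6.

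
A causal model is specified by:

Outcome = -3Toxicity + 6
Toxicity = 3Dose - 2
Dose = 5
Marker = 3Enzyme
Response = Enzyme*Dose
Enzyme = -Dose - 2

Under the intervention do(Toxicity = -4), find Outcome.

The intervention breaks the incoming arrows to Toxicity: Toxicity = 3Dose - 2 no longer applies, and Toxicity = -4.
Outcome = -3Toxicity + 6  [with Toxicity=-4]  = 18

18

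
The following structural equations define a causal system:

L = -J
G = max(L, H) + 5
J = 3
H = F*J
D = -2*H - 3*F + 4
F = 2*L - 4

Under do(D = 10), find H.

do(D=10) replaces the equation D = -2*H - 3*F + 4 with the constant D = 10.
No directed path runs from D to H, so H keeps its natural value.
L = -J  [with J=3]  = -3
F = 2*L - 4  [with L=-3]  = -10
H = F*J  [with F=-10, J=3]  = -30

-30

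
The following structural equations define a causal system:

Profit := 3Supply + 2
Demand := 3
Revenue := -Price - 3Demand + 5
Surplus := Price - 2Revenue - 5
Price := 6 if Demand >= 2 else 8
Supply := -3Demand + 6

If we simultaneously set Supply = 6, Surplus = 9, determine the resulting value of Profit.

20

The joint intervention fixes Supply = 6, Surplus = 9, removing each variable's own equation.
Profit = 3Supply + 2  [with Supply=6]  = 20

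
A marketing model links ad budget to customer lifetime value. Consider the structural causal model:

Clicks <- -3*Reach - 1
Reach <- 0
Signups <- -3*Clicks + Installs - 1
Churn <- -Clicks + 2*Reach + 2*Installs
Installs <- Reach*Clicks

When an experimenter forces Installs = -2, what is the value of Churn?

do(Installs=-2) replaces the equation Installs <- Reach*Clicks with the constant Installs = -2.
Clicks = -3*Reach - 1  [with Reach=0]  = -1
Churn = -Clicks + 2*Reach + 2*Installs  [with Clicks=-1, Reach=0, Installs=-2]  = -3

-3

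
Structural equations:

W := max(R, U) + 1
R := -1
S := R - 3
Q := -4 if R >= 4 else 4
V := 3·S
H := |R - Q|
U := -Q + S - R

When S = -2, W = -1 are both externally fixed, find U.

-5

The joint intervention fixes S = -2, W = -1, removing each variable's own equation.
Q = -4 if R >= 4 else 4  [with R=-1]  = 4
U = -Q + S - R  [with Q=4, S=-2, R=-1]  = -5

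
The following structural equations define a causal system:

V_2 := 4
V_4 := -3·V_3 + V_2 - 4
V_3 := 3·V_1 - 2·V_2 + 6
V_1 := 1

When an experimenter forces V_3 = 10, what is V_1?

1

Under do(V_3=10), the mechanism V_3 := 3·V_1 - 2·V_2 + 6 is discarded; V_3 is fixed at 10.
V_1 is not downstream of the intervention, so its value is determined by the original equations.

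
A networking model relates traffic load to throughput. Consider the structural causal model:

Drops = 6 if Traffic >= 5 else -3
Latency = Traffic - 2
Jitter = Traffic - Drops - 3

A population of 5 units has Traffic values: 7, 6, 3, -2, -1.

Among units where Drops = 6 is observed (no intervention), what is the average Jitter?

-2.5

E[Jitter|Drops=6] averages over only the 2 units with Drops=6 (Traffic = 7, 6): Jitter = -2, -3, mean -2.5.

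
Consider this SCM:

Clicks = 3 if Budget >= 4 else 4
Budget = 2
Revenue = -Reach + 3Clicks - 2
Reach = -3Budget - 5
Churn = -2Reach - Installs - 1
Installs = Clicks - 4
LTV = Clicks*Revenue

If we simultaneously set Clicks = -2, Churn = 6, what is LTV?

-6

Under do(Clicks = -2, Churn = 6), each intervened variable's structural equation is replaced by its fixed value.
Reach = -3Budget - 5  [with Budget=2]  = -11
Revenue = -Reach + 3Clicks - 2  [with Reach=-11, Clicks=-2]  = 3
LTV = Clicks*Revenue  [with Clicks=-2, Revenue=3]  = -6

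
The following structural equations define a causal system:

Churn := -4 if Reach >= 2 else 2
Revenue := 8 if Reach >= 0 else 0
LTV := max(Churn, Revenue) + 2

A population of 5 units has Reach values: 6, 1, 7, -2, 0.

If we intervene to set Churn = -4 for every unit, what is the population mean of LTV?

8.4

do(Churn=-4) breaks Churn's dependence on Reach. With Churn=-4 fixed, LTV across the units is 10, 10, 10, 2, 10, mean 8.4.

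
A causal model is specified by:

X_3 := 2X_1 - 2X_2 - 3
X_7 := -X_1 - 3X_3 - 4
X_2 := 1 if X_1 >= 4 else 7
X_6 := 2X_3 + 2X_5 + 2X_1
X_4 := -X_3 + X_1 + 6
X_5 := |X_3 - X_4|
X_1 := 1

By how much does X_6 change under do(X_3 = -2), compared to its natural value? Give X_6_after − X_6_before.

The intervention breaks the incoming arrows to X_3: X_3 := 2X_1 - 2X_2 - 3 no longer applies, and X_3 = -2.
X_4 = -X_3 + X_1 + 6  [with X_3=-2, X_1=1]  = 9
X_5 = |X_3 - X_4|  [with X_3=-2, X_4=9]  = 11
X_6 = 2X_3 + 2X_5 + 2X_1  [with X_3=-2, X_5=11, X_1=1]  = 20
Without intervention: X_2 = 1 if X_1 >= 4 else 7  [with X_1=1]  = 7; X_3 = 2X_1 - 2X_2 - 3  [with X_1=1, X_2=7]  = -15; X_4 = -X_3 + X_1 + 6  [with X_3=-15, X_1=1]  = 22; X_5 = |X_3 - X_4|  [with X_3=-15, X_4=22]  = 37; X_6 = 2X_3 + 2X_5 + 2X_1  [with X_3=-15, X_5=37, X_1=1]  = 46.
Change = 20 − 46 = -26.

-26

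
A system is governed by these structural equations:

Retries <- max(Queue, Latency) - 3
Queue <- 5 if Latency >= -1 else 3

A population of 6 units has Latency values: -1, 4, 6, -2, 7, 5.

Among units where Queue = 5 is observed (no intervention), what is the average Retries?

2.6

Observing Queue=5 restricts to units where Queue's equation naturally yields 5: Latency ∈ {-1, 4, 6, 7, 5}. In that subpopulation Retries = 2, 2, 3, 4, 2, mean 2.6.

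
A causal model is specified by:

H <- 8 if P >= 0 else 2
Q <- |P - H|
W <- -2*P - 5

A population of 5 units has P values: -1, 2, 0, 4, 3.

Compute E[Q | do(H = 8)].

Under do(H=8), H's equation is replaced by H=8 for every unit. Per-unit Q: 9, 6, 8, 4, 5. Mean = 6.4.

6.4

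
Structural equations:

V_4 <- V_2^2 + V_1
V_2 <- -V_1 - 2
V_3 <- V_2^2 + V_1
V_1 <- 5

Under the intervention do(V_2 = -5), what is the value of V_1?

5

Under do(V_2=-5), the mechanism V_2 <- -V_1 - 2 is discarded; V_2 is fixed at -5.
V_1 is not downstream of the intervention, so its value is determined by the original equations.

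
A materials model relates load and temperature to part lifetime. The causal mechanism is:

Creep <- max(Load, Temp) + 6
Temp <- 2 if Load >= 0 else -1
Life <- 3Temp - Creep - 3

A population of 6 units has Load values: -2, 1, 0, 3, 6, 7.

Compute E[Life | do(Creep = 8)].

The intervention sets Creep=8 in all 6 units regardless of Load. Recomputing Life per unit gives -14, -5, -5, -5, -5, -5; average -6.5.

-6.5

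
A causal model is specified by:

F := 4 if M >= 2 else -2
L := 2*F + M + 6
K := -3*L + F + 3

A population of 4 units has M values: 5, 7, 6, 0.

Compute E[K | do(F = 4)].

-48.5

Under do(F=4), F's equation is replaced by F=4 for every unit. Per-unit K: -50, -56, -53, -35. Mean = -48.5.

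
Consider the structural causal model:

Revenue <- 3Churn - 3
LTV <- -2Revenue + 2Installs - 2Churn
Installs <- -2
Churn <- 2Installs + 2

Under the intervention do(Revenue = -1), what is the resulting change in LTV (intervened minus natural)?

-16

The intervention breaks the incoming arrows to Revenue: Revenue <- 3Churn - 3 no longer applies, and Revenue = -1.
Churn = 2Installs + 2  [with Installs=-2]  = -2
LTV = -2Revenue + 2Installs - 2Churn  [with Revenue=-1, Installs=-2, Churn=-2]  = 2
Without intervention: Churn = 2Installs + 2  [with Installs=-2]  = -2; Revenue = 3Churn - 3  [with Churn=-2]  = -9; LTV = -2Revenue + 2Installs - 2Churn  [with Revenue=-9, Installs=-2, Churn=-2]  = 18.
Change = 2 − 18 = -16.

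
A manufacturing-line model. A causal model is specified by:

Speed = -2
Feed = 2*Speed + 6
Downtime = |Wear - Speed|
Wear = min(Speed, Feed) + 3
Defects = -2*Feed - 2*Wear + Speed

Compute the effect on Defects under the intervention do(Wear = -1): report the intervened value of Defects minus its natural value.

The intervention breaks the incoming arrows to Wear: Wear = min(Speed, Feed) + 3 no longer applies, and Wear = -1.
Feed = 2*Speed + 6  [with Speed=-2]  = 2
Defects = -2*Feed - 2*Wear + Speed  [with Feed=2, Wear=-1, Speed=-2]  = -4
Without intervention: Feed = 2*Speed + 6  [with Speed=-2]  = 2; Wear = min(Speed, Feed) + 3  [with Speed=-2, Feed=2]  = 1; Defects = -2*Feed - 2*Wear + Speed  [with Feed=2, Wear=1, Speed=-2]  = -8.
Change = -4 − (-8) = 4.

4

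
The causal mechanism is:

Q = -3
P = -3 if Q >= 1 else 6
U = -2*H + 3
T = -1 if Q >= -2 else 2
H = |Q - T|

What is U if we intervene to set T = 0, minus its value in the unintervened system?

do(T=0) replaces the equation T = -1 if Q >= -2 else 2 with the constant T = 0.
H = |Q - T|  [with Q=-3, T=0]  = 3
U = -2*H + 3  [with H=3]  = -3
Without intervention: T = -1 if Q >= -2 else 2  [with Q=-3]  = 2; H = |Q - T|  [with Q=-3, T=2]  = 5; U = -2*H + 3  [with H=5]  = -7.
Change = -3 − (-7) = 4.

4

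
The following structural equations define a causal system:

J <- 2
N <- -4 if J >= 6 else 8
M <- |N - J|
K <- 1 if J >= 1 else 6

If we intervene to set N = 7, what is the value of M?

5

Under do(N=7), the mechanism N <- -4 if J >= 6 else 8 is discarded; N is fixed at 7.
M = |N - J|  [with N=7, J=2]  = 5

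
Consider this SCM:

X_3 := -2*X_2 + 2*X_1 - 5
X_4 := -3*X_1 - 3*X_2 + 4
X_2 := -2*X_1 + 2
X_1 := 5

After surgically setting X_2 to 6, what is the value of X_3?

The intervention breaks the incoming arrows to X_2: X_2 := -2*X_1 + 2 no longer applies, and X_2 = 6.
X_3 = -2*X_2 + 2*X_1 - 5  [with X_2=6, X_1=5]  = -7

-7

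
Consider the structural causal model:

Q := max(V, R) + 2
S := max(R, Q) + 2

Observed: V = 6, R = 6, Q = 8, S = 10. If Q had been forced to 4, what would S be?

8

The intervention breaks the incoming arrows to Q: Q := max(V, R) + 2 no longer applies, and Q = 4.
S = max(R, Q) + 2  [with R=6, Q=4]  = 8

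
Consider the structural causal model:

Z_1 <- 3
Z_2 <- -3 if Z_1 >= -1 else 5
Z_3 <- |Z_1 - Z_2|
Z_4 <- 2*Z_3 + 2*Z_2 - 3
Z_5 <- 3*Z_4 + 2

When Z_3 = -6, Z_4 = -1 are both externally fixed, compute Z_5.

Setting Z_3 = -6, Z_4 = -1 by intervention discards those variables' equations.
Z_5 = 3*Z_4 + 2  [with Z_4=-1]  = -1

-1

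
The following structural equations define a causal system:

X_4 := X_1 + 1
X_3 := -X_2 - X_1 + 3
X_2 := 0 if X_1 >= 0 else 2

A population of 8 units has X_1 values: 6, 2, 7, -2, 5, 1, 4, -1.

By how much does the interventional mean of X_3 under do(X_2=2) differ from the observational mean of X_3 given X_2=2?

Under do(X_2=2), X_2's equation is replaced by X_2=2 for every unit. Per-unit X_3: -5, -1, -6, 3, -4, 0, -3, 2. Mean = -1.75.
Conditioning on X_2=2 selects the 2 unit(s) with X_1 ∈ {-2, -1}. Their X_3 values: 3, 2. Mean = 2.5.
Difference = -1.75 − 2.5 = -4.25.

-4.25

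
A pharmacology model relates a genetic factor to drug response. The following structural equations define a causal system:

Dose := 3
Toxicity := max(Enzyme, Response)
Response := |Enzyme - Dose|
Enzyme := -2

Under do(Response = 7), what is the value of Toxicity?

7

The intervention breaks the incoming arrows to Response: Response := |Enzyme - Dose| no longer applies, and Response = 7.
Toxicity = max(Enzyme, Response)  [with Enzyme=-2, Response=7]  = 7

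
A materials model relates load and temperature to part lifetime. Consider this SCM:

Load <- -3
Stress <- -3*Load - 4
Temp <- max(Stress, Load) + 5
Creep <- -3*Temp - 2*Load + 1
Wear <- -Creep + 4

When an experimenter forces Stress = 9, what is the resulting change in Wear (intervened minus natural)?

12

do(Stress=9) replaces the equation Stress <- -3*Load - 4 with the constant Stress = 9.
Temp = max(Stress, Load) + 5  [with Stress=9, Load=-3]  = 14
Creep = -3*Temp - 2*Load + 1  [with Temp=14, Load=-3]  = -35
Wear = -Creep + 4  [with Creep=-35]  = 39
Without intervention: Stress = -3*Load - 4  [with Load=-3]  = 5; Temp = max(Stress, Load) + 5  [with Stress=5, Load=-3]  = 10; Creep = -3*Temp - 2*Load + 1  [with Temp=10, Load=-3]  = -23; Wear = -Creep + 4  [with Creep=-23]  = 27.
Change = 39 − 27 = 12.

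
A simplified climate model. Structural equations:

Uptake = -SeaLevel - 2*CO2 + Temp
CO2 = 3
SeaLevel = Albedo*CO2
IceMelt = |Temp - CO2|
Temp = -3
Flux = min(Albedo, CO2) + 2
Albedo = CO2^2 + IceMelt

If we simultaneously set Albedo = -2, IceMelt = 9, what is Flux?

The joint intervention fixes Albedo = -2, IceMelt = 9, removing each variable's own equation.
Flux = min(Albedo, CO2) + 2  [with Albedo=-2, CO2=3]  = 0

0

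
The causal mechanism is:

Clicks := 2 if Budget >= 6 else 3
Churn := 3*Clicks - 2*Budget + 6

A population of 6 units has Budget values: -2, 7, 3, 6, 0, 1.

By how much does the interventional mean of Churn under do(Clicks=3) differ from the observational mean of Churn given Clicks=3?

do(Clicks=3) breaks Clicks's dependence on Budget. With Clicks=3 fixed, Churn across the units is 19, 1, 9, 3, 15, 13, mean 10.
Observing Clicks=3 restricts to units where Clicks's equation naturally yields 3: Budget ∈ {-2, 3, 0, 1}. In that subpopulation Churn = 19, 9, 15, 13, mean 14.
Difference = 10 − 14 = -4.

-4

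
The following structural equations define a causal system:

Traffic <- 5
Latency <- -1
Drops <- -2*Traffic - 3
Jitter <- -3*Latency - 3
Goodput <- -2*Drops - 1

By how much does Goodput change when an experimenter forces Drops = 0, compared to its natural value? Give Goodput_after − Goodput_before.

do(Drops=0) replaces the equation Drops <- -2*Traffic - 3 with the constant Drops = 0.
Goodput = -2*Drops - 1  [with Drops=0]  = -1
Without intervention: Drops = -2*Traffic - 3  [with Traffic=5]  = -13; Goodput = -2*Drops - 1  [with Drops=-13]  = 25.
Change = -1 − 25 = -26.

-26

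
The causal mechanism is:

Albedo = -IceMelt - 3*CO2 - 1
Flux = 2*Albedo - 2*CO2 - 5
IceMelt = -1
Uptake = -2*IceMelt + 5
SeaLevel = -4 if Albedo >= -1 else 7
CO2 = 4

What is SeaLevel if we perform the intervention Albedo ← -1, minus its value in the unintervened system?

The intervention breaks the incoming arrows to Albedo: Albedo = -IceMelt - 3*CO2 - 1 no longer applies, and Albedo = -1.
SeaLevel = -4 if Albedo >= -1 else 7  [with Albedo=-1]  = -4
Without intervention: Albedo = -IceMelt - 3*CO2 - 1  [with IceMelt=-1, CO2=4]  = -12; SeaLevel = -4 if Albedo >= -1 else 7  [with Albedo=-12]  = 7.
Change = -4 − 7 = -11.

-11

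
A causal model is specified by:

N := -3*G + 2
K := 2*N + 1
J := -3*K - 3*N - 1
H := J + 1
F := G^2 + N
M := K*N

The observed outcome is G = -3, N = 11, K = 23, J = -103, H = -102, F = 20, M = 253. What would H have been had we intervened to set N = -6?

51

do(N=-6) replaces the equation N := -3*G + 2 with the constant N = -6.
K = 2*N + 1  [with N=-6]  = -11
J = -3*K - 3*N - 1  [with K=-11, N=-6]  = 50
H = J + 1  [with J=50]  = 51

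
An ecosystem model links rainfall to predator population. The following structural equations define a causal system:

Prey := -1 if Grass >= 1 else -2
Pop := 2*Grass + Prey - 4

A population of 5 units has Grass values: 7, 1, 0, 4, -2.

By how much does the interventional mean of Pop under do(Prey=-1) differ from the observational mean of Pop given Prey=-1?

-4

The intervention sets Prey=-1 in all 5 units regardless of Grass. Recomputing Pop per unit gives 9, -3, -5, 3, -9; average -1.
Observing Prey=-1 restricts to units where Prey's equation naturally yields -1: Grass ∈ {7, 1, 4}. In that subpopulation Pop = 9, -3, 3, mean 3.
Difference = -1 − 3 = -4.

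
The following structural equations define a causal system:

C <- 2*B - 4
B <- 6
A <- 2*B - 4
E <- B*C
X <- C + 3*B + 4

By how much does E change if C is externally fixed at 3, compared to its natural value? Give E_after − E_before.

-30

The intervention breaks the incoming arrows to C: C <- 2*B - 4 no longer applies, and C = 3.
E = B*C  [with B=6, C=3]  = 18
Without intervention: C = 2*B - 4  [with B=6]  = 8; E = B*C  [with B=6, C=8]  = 48.
Change = 18 − 48 = -30.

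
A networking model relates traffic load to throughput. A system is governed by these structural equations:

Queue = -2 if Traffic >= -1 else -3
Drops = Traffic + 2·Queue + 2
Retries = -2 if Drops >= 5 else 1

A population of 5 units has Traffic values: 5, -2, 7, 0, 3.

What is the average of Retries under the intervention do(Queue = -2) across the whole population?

Under do(Queue=-2), Queue's equation is replaced by Queue=-2 for every unit. Per-unit Retries: 1, 1, -2, 1, 1. Mean = 0.4.

0.4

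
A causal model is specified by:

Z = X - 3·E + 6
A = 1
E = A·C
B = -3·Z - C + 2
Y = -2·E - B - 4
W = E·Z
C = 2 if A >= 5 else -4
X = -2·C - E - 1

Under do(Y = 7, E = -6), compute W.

Under do(Y = 7, E = -6), each intervened variable's structural equation is replaced by its fixed value.
C = 2 if A >= 5 else -4  [with A=1]  = -4
X = -2·C - E - 1  [with C=-4, E=-6]  = 13
Z = X - 3·E + 6  [with X=13, E=-6]  = 37
W = E·Z  [with E=-6, Z=37]  = -222

-222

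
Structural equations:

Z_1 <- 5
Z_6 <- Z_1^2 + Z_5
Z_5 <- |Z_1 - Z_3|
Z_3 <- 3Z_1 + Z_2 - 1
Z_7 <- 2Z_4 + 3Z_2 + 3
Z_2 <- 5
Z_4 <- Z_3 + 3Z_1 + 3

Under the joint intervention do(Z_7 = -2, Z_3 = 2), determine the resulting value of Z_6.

Setting Z_7 = -2, Z_3 = 2 by intervention discards those variables' equations.
Z_5 = |Z_1 - Z_3|  [with Z_1=5, Z_3=2]  = 3
Z_6 = Z_1^2 + Z_5  [with Z_1=5, Z_5=3]  = 28

28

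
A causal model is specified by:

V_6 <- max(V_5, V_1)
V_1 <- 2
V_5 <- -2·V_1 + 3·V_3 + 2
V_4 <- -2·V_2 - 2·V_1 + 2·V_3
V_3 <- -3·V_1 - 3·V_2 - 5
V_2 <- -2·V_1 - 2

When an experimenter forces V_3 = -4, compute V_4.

The intervention breaks the incoming arrows to V_3: V_3 <- -3·V_1 - 3·V_2 - 5 no longer applies, and V_3 = -4.
V_2 = -2·V_1 - 2  [with V_1=2]  = -6
V_4 = -2·V_2 - 2·V_1 + 2·V_3  [with V_2=-6, V_1=2, V_3=-4]  = 0

0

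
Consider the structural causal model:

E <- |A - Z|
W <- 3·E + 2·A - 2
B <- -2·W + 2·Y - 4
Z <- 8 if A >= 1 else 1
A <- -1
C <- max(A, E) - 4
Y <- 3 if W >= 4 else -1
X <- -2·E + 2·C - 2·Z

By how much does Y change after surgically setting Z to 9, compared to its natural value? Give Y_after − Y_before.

4

do(Z=9) replaces the equation Z <- 8 if A >= 1 else 1 with the constant Z = 9.
E = |A - Z|  [with A=-1, Z=9]  = 10
W = 3·E + 2·A - 2  [with E=10, A=-1]  = 26
Y = 3 if W >= 4 else -1  [with W=26]  = 3
Without intervention: Z = 8 if A >= 1 else 1  [with A=-1]  = 1; E = |A - Z|  [with A=-1, Z=1]  = 2; W = 3·E + 2·A - 2  [with E=2, A=-1]  = 2; Y = 3 if W >= 4 else -1  [with W=2]  = -1.
Change = 3 − (-1) = 4.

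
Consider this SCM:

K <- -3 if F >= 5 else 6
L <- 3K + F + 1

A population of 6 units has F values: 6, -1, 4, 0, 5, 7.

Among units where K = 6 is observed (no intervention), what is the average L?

20

Observing K=6 restricts to units where K's equation naturally yields 6: F ∈ {-1, 4, 0}. In that subpopulation L = 18, 23, 19, mean 20.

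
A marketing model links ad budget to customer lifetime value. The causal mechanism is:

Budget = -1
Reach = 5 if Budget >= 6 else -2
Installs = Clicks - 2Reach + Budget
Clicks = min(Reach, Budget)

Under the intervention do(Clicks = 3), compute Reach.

-2

Under do(Clicks=3), the mechanism Clicks = min(Reach, Budget) is discarded; Clicks is fixed at 3.
Since Reach is not a descendant of the intervened variable, it is unaffected.
Reach = 5 if Budget >= 6 else -2  [with Budget=-1]  = -2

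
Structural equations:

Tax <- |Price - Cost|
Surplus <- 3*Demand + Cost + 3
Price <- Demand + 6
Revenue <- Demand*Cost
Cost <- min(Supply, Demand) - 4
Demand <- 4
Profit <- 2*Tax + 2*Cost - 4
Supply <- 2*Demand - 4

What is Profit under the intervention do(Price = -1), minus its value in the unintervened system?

Under do(Price=-1), the mechanism Price <- Demand + 6 is discarded; Price is fixed at -1.
Supply = 2*Demand - 4  [with Demand=4]  = 4
Cost = min(Supply, Demand) - 4  [with Supply=4, Demand=4]  = 0
Tax = |Price - Cost|  [with Price=-1, Cost=0]  = 1
Profit = 2*Tax + 2*Cost - 4  [with Tax=1, Cost=0]  = -2
Without intervention: Price = Demand + 6  [with Demand=4]  = 10; Supply = 2*Demand - 4  [with Demand=4]  = 4; Cost = min(Supply, Demand) - 4  [with Supply=4, Demand=4]  = 0; Tax = |Price - Cost|  [with Price=10, Cost=0]  = 10; Profit = 2*Tax + 2*Cost - 4  [with Tax=10, Cost=0]  = 16.
Change = -2 − 16 = -18.

-18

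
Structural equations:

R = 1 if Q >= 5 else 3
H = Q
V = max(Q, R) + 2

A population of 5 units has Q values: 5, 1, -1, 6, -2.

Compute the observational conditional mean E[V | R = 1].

7.5

E[V|R=1] averages over only the 2 units with R=1 (Q = 5, 6): V = 7, 8, mean 7.5.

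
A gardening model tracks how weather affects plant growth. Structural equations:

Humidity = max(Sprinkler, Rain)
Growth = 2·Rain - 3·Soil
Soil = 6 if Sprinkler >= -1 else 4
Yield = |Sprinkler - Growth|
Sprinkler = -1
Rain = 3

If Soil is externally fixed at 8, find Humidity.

do(Soil=8) replaces the equation Soil = 6 if Sprinkler >= -1 else 4 with the constant Soil = 8.
Humidity is not downstream of the intervention, so its value is determined by the original equations.
Humidity = max(Sprinkler, Rain)  [with Sprinkler=-1, Rain=3]  = 3

3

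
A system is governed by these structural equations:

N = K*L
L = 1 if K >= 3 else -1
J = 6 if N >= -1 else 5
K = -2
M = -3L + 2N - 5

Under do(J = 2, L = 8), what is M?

Setting J = 2, L = 8 by intervention discards those variables' equations.
N = K*L  [with K=-2, L=8]  = -16
M = -3L + 2N - 5  [with L=8, N=-16]  = -61

-61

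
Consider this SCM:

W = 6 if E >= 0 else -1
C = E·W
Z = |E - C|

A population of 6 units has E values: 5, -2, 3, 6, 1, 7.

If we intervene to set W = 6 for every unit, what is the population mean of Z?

20

Every unit gets W=6 under the intervention. Z values become 25, 10, 15, 30, 5, 35; E[Z|do(W=6)] = 20.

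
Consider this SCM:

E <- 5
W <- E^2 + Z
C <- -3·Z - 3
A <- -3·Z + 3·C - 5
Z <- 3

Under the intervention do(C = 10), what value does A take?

16

do(C=10) replaces the equation C <- -3·Z - 3 with the constant C = 10.
A = -3·Z + 3·C - 5  [with Z=3, C=10]  = 16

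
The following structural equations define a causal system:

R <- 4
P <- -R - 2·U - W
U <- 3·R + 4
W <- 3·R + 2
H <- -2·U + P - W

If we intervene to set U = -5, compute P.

Under do(U=-5), the mechanism U <- 3·R + 4 is discarded; U is fixed at -5.
W = 3·R + 2  [with R=4]  = 14
P = -R - 2·U - W  [with R=4, U=-5, W=14]  = -8

-8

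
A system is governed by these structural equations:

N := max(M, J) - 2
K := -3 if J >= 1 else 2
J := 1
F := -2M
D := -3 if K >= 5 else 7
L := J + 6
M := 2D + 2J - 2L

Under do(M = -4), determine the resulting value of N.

-1

The intervention breaks the incoming arrows to M: M := 2D + 2J - 2L no longer applies, and M = -4.
N = max(M, J) - 2  [with M=-4, J=1]  = -1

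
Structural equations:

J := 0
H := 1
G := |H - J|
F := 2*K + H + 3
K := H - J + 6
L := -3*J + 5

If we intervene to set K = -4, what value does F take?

The intervention breaks the incoming arrows to K: K := H - J + 6 no longer applies, and K = -4.
F = 2*K + H + 3  [with K=-4, H=1]  = -4

-4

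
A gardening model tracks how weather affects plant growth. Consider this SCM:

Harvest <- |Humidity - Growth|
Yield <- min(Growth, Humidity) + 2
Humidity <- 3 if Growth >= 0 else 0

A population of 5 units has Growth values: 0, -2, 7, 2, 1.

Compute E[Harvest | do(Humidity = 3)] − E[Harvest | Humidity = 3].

Under do(Humidity=3), Humidity's equation is replaced by Humidity=3 for every unit. Per-unit Harvest: 3, 5, 4, 1, 2. Mean = 3.
Observing Humidity=3 restricts to units where Humidity's equation naturally yields 3: Growth ∈ {0, 7, 2, 1}. In that subpopulation Harvest = 3, 4, 1, 2, mean 2.5.
Difference = 3 − 2.5 = 0.5.

0.5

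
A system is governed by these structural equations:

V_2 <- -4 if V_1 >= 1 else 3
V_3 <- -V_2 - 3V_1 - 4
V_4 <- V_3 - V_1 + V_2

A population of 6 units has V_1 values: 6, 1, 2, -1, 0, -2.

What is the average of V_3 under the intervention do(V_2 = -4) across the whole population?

-3

The intervention sets V_2=-4 in all 6 units regardless of V_1. Recomputing V_3 per unit gives -18, -3, -6, 3, 0, 6; average -3.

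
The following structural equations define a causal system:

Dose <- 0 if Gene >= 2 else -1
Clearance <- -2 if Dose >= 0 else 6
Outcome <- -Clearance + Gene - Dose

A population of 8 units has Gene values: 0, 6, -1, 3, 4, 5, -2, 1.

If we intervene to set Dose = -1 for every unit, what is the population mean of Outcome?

-3

Every unit gets Dose=-1 under the intervention. Outcome values become -5, 1, -6, -2, -1, 0, -7, -4; E[Outcome|do(Dose=-1)] = -3.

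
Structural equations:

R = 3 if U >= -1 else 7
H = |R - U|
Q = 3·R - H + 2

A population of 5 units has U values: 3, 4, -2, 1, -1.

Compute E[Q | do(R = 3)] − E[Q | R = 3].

do(R=3) breaks R's dependence on U. With R=3 fixed, Q across the units is 11, 10, 6, 9, 7, mean 8.6.
Conditioning on R=3 selects the 4 unit(s) with U ∈ {3, 4, 1, -1}. Their Q values: 11, 10, 9, 7. Mean = 9.25.
Difference = 8.6 − 9.25 = -0.65.

-0.65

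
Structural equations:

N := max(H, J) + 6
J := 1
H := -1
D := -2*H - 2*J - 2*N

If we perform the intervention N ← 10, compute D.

-20

The intervention breaks the incoming arrows to N: N := max(H, J) + 6 no longer applies, and N = 10.
D = -2*H - 2*J - 2*N  [with H=-1, J=1, N=10]  = -20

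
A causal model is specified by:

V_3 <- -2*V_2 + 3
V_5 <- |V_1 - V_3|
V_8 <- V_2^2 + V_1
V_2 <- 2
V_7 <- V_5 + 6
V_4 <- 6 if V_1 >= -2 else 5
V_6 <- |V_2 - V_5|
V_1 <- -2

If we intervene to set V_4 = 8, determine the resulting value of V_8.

2

do(V_4=8) replaces the equation V_4 <- 6 if V_1 >= -2 else 5 with the constant V_4 = 8.
No directed path runs from V_4 to V_8, so V_8 keeps its natural value.
V_8 = V_2^2 + V_1  [with V_2=2, V_1=-2]  = 2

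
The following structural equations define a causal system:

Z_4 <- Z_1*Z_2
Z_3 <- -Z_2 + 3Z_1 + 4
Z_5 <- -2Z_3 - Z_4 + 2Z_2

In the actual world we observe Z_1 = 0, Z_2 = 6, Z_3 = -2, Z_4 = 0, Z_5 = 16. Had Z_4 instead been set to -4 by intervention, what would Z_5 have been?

Intervening sets Z_4 = -4 and removes its equation (Z_4 <- Z_1*Z_2).
Z_3 = -Z_2 + 3Z_1 + 4  [with Z_2=6, Z_1=0]  = -2
Z_5 = -2Z_3 - Z_4 + 2Z_2  [with Z_3=-2, Z_4=-4, Z_2=6]  = 20

20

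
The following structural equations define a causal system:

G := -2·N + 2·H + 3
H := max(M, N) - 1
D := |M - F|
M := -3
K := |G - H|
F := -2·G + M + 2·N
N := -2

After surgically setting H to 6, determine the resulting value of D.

42

The intervention breaks the incoming arrows to H: H := max(M, N) - 1 no longer applies, and H = 6.
G = -2·N + 2·H + 3  [with N=-2, H=6]  = 19
F = -2·G + M + 2·N  [with G=19, M=-3, N=-2]  = -45
D = |M - F|  [with M=-3, F=-45]  = 42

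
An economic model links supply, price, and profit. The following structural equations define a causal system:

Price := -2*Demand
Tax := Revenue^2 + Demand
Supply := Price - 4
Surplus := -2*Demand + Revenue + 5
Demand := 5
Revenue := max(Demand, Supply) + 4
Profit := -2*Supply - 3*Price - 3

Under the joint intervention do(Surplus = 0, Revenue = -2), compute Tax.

Under do(Surplus = 0, Revenue = -2), each intervened variable's structural equation is replaced by its fixed value.
Tax = Revenue^2 + Demand  [with Revenue=-2, Demand=5]  = 9

9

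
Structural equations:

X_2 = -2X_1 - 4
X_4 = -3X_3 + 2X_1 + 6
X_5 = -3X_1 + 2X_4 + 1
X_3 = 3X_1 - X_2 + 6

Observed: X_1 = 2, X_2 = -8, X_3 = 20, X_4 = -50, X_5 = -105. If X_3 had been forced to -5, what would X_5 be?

45

do(X_3=-5) replaces the equation X_3 = 3X_1 - X_2 + 6 with the constant X_3 = -5.
X_4 = -3X_3 + 2X_1 + 6  [with X_3=-5, X_1=2]  = 25
X_5 = -3X_1 + 2X_4 + 1  [with X_1=2, X_4=25]  = 45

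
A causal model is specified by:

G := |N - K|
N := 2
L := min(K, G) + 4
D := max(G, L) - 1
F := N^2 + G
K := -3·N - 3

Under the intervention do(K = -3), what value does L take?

do(K=-3) replaces the equation K := -3·N - 3 with the constant K = -3.
G = |N - K|  [with N=2, K=-3]  = 5
L = min(K, G) + 4  [with K=-3, G=5]  = 1

1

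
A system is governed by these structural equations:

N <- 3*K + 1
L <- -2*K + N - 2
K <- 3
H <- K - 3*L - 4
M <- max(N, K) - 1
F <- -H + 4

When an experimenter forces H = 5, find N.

The intervention breaks the incoming arrows to H: H <- K - 3*L - 4 no longer applies, and H = 5.
Since N is not a descendant of the intervened variable, it is unaffected.
N = 3*K + 1  [with K=3]  = 10

10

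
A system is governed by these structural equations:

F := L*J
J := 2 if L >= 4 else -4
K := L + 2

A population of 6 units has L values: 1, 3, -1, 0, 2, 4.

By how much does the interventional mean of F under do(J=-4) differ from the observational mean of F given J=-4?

Every unit gets J=-4 under the intervention. F values become -4, -12, 4, 0, -8, -16; E[F|do(J=-4)] = -6.
Conditioning on J=-4 selects the 5 unit(s) with L ∈ {1, 3, -1, 0, 2}. Their F values: -4, -12, 4, 0, -8. Mean = -4.
Difference = -6 − (-4) = -2.

-2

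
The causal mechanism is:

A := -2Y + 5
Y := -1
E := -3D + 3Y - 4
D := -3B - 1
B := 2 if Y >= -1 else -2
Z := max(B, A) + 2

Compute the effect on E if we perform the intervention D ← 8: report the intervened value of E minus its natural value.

-45

Intervening sets D = 8 and removes its equation (D := -3B - 1).
E = -3D + 3Y - 4  [with D=8, Y=-1]  = -31
Without intervention: B = 2 if Y >= -1 else -2  [with Y=-1]  = 2; D = -3B - 1  [with B=2]  = -7; E = -3D + 3Y - 4  [with D=-7, Y=-1]  = 14.
Change = -31 − 14 = -45.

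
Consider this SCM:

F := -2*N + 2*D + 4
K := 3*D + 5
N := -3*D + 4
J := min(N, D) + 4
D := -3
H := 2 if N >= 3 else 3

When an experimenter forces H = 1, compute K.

Intervening sets H = 1 and removes its equation (H := 2 if N >= 3 else 3).
No directed path runs from H to K, so K keeps its natural value.
K = 3*D + 5  [with D=-3]  = -4

-4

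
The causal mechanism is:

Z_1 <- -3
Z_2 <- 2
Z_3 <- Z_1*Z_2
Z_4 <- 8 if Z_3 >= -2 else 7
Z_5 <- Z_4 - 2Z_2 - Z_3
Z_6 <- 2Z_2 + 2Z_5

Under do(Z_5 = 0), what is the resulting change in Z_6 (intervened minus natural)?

The intervention breaks the incoming arrows to Z_5: Z_5 <- Z_4 - 2Z_2 - Z_3 no longer applies, and Z_5 = 0.
Z_6 = 2Z_2 + 2Z_5  [with Z_2=2, Z_5=0]  = 4
Without intervention: Z_3 = Z_1*Z_2  [with Z_1=-3, Z_2=2]  = -6; Z_4 = 8 if Z_3 >= -2 else 7  [with Z_3=-6]  = 7; Z_5 = Z_4 - 2Z_2 - Z_3  [with Z_4=7, Z_2=2, Z_3=-6]  = 9; Z_6 = 2Z_2 + 2Z_5  [with Z_2=2, Z_5=9]  = 22.
Change = 4 − 22 = -18.

-18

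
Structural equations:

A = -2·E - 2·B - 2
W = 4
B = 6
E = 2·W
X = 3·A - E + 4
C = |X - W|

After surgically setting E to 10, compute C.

112

The intervention breaks the incoming arrows to E: E = 2·W no longer applies, and E = 10.
A = -2·E - 2·B - 2  [with E=10, B=6]  = -34
X = 3·A - E + 4  [with A=-34, E=10]  = -108
C = |X - W|  [with X=-108, W=4]  = 112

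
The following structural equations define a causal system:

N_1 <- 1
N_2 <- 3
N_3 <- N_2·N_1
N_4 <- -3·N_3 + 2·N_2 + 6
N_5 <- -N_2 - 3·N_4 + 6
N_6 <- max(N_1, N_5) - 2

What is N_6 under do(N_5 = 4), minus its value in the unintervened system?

3

The intervention breaks the incoming arrows to N_5: N_5 <- -N_2 - 3·N_4 + 6 no longer applies, and N_5 = 4.
N_6 = max(N_1, N_5) - 2  [with N_1=1, N_5=4]  = 2
Without intervention: N_3 = N_2·N_1  [with N_2=3, N_1=1]  = 3; N_4 = -3·N_3 + 2·N_2 + 6  [with N_3=3, N_2=3]  = 3; N_5 = -N_2 - 3·N_4 + 6  [with N_2=3, N_4=3]  = -6; N_6 = max(N_1, N_5) - 2  [with N_1=1, N_5=-6]  = -1.
Change = 2 − (-1) = 3.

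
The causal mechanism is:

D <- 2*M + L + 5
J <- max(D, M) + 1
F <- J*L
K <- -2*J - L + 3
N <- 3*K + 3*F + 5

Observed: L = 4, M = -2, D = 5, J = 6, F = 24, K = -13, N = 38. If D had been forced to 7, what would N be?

50

The intervention breaks the incoming arrows to D: D <- 2*M + L + 5 no longer applies, and D = 7.
J = max(D, M) + 1  [with D=7, M=-2]  = 8
F = J*L  [with J=8, L=4]  = 32
K = -2*J - L + 3  [with J=8, L=4]  = -17
N = 3*K + 3*F + 5  [with K=-17, F=32]  = 50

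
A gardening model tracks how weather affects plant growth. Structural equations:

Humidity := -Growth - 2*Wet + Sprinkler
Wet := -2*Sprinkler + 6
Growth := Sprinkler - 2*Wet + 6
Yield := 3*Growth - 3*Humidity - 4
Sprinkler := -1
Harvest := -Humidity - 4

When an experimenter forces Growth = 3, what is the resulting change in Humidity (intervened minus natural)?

The intervention breaks the incoming arrows to Growth: Growth := Sprinkler - 2*Wet + 6 no longer applies, and Growth = 3.
Wet = -2*Sprinkler + 6  [with Sprinkler=-1]  = 8
Humidity = -Growth - 2*Wet + Sprinkler  [with Growth=3, Wet=8, Sprinkler=-1]  = -20
Without intervention: Wet = -2*Sprinkler + 6  [with Sprinkler=-1]  = 8; Growth = Sprinkler - 2*Wet + 6  [with Sprinkler=-1, Wet=8]  = -11; Humidity = -Growth - 2*Wet + Sprinkler  [with Growth=-11, Wet=8, Sprinkler=-1]  = -6.
Change = -20 − (-6) = -14.

-14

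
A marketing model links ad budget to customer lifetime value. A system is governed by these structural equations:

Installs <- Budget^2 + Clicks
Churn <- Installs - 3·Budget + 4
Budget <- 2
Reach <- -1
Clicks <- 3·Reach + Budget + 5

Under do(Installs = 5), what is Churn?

Intervening sets Installs = 5 and removes its equation (Installs <- Budget^2 + Clicks).
Churn = Installs - 3·Budget + 4  [with Installs=5, Budget=2]  = 3

3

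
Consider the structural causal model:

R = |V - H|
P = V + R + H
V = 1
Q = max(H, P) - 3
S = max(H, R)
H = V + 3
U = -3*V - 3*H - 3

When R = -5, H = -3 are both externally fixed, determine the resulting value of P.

-7

Setting R = -5, H = -3 by intervention discards those variables' equations.
P = V + R + H  [with V=1, R=-5, H=-3]  = -7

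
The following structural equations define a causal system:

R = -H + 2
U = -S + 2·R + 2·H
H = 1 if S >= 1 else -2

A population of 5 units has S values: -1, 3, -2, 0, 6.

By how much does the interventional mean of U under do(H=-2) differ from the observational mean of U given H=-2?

-2.2

The intervention sets H=-2 in all 5 units regardless of S. Recomputing U per unit gives 5, 1, 6, 4, -2; average 2.8.
Observing H=-2 restricts to units where H's equation naturally yields -2: S ∈ {-1, -2, 0}. In that subpopulation U = 5, 6, 4, mean 5.
Difference = 2.8 − 5 = -2.2.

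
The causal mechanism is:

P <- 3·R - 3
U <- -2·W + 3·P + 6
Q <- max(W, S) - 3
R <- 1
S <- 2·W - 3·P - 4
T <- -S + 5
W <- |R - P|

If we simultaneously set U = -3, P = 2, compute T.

The joint intervention fixes U = -3, P = 2, removing each variable's own equation.
W = |R - P|  [with R=1, P=2]  = 1
S = 2·W - 3·P - 4  [with W=1, P=2]  = -8
T = -S + 5  [with S=-8]  = 13

13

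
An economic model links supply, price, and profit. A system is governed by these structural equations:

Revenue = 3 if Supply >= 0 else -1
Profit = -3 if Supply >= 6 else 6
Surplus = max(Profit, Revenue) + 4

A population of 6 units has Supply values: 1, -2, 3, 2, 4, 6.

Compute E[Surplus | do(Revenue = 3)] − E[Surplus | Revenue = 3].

0.1

The intervention sets Revenue=3 in all 6 units regardless of Supply. Recomputing Surplus per unit gives 10, 10, 10, 10, 10, 7; average 9.5.
Observing Revenue=3 restricts to units where Revenue's equation naturally yields 3: Supply ∈ {1, 3, 2, 4, 6}. In that subpopulation Surplus = 10, 10, 10, 10, 7, mean 9.4.
Difference = 9.5 − 9.4 = 0.1.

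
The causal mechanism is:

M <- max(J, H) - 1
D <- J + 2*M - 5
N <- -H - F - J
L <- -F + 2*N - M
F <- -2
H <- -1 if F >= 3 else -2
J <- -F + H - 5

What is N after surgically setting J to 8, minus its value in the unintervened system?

The intervention breaks the incoming arrows to J: J <- -F + H - 5 no longer applies, and J = 8.
H = -1 if F >= 3 else -2  [with F=-2]  = -2
N = -H - F - J  [with H=-2, F=-2, J=8]  = -4
Without intervention: H = -1 if F >= 3 else -2  [with F=-2]  = -2; J = -F + H - 5  [with F=-2, H=-2]  = -5; N = -H - F - J  [with H=-2, F=-2, J=-5]  = 9.
Change = -4 − 9 = -13.

-13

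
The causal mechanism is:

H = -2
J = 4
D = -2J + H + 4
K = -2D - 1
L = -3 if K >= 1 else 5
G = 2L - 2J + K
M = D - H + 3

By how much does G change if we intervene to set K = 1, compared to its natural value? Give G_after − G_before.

-10

Under do(K=1), the mechanism K = -2D - 1 is discarded; K is fixed at 1.
L = -3 if K >= 1 else 5  [with K=1]  = -3
G = 2L - 2J + K  [with L=-3, J=4, K=1]  = -13
Without intervention: D = -2J + H + 4  [with J=4, H=-2]  = -6; K = -2D - 1  [with D=-6]  = 11; L = -3 if K >= 1 else 5  [with K=11]  = -3; G = 2L - 2J + K  [with L=-3, J=4, K=11]  = -3.
Change = -13 − (-3) = -10.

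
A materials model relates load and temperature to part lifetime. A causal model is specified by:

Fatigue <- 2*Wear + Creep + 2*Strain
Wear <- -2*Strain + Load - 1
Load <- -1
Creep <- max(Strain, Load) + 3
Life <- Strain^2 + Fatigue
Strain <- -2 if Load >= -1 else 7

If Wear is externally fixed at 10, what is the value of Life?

Under do(Wear=10), the mechanism Wear <- -2*Strain + Load - 1 is discarded; Wear is fixed at 10.
Strain = -2 if Load >= -1 else 7  [with Load=-1]  = -2
Creep = max(Strain, Load) + 3  [with Strain=-2, Load=-1]  = 2
Fatigue = 2*Wear + Creep + 2*Strain  [with Wear=10, Creep=2, Strain=-2]  = 18
Life = Strain^2 + Fatigue  [with Strain=-2, Fatigue=18]  = 22

22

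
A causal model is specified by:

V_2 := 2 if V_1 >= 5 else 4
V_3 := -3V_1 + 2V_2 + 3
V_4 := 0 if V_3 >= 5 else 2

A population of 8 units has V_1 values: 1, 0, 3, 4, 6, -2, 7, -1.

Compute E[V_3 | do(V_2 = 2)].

0.25

The intervention sets V_2=2 in all 8 units regardless of V_1. Recomputing V_3 per unit gives 4, 7, -2, -5, -11, 13, -14, 10; average 0.25.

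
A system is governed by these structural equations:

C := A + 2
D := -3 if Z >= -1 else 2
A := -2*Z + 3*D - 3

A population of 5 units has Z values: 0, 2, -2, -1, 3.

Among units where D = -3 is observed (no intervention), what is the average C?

-12

Conditioning on D=-3 selects the 4 unit(s) with Z ∈ {0, 2, -1, 3}. Their C values: -10, -14, -8, -16. Mean = -12.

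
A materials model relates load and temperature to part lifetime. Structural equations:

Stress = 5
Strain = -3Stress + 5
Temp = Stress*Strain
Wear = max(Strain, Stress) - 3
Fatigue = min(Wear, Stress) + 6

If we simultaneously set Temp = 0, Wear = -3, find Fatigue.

3

Setting Temp = 0, Wear = -3 by intervention discards those variables' equations.
Fatigue = min(Wear, Stress) + 6  [with Wear=-3, Stress=5]  = 3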